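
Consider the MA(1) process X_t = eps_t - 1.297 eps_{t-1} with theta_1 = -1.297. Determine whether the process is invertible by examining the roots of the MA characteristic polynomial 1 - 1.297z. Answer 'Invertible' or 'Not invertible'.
\text{Not invertible}

The MA(q) characteristic polynomial is P(z) = 1 - 1.297z.
Invertibility requires all roots to lie outside the unit circle, i.e. |z| > 1 for every root.
This is linear in z: 1 + (-1.297) z = 0  =>  z = -1/(-1.297) = 0.77101,  |z| = 0.77101.
Moduli of all roots: 0.7710.
All moduli strictly greater than 1? No.
Verdict: Not invertible.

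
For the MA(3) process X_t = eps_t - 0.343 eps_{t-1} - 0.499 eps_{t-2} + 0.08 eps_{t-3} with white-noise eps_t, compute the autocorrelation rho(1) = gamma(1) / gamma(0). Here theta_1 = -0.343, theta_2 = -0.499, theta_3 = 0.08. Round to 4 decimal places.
\rho(1) = -0.1542

For an MA(q) process with theta_0 = 1, the autocovariance is
  gamma(k) = sigma^2 * sum_{i=0..q-k} theta_i * theta_{i+k},
and rho(k) = gamma(k) / gamma(0). Sigma^2 cancels.
  numerator   = (1)*(-0.343) + (-0.343)*(-0.499) + (-0.499)*(0.08) = -0.211763.
  denominator = (1)^2 + (-0.343)^2 + (-0.499)^2 + (0.08)^2 = 1.37305.
  rho(1) = -0.211763 / 1.37305 = -0.1542.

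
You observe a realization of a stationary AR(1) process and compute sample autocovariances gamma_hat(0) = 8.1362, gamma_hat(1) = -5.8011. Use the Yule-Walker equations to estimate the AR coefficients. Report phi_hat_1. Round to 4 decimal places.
\hat\phi_{1} = -0.7130

The Yule-Walker equations for an AR(p) process read, in matrix form,
  Gamma_p phi = r_p,   with   (Gamma_p)_{ij} = gamma(|i - j|),
                       (r_p)_i = gamma(i),   i,j = 1..p.
Substitute the sample gammas (Toeplitz matrix and right-hand side of size 1):
  Gamma_p = [[8.1362]]
  r_p     = [-5.8011]
With p = 1 this is the single equation gamma(0) phi_1 = gamma(1):
  phi_hat_1 = gamma(1) / gamma(0) = -5.8011 / 8.1362 = -0.7130.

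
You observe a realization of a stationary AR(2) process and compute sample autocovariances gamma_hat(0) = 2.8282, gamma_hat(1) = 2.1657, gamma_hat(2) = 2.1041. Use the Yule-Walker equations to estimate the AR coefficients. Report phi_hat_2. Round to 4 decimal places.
\hat\phi_{2} = 0.3810

The Yule-Walker equations for an AR(p) process read, in matrix form,
  Gamma_p phi = r_p,   with   (Gamma_p)_{ij} = gamma(|i - j|),
                       (r_p)_i = gamma(i),   i,j = 1..p.
Substitute the sample gammas (Toeplitz matrix and right-hand side of size 2):
  Gamma_p = [[2.8282, 2.1657], [2.1657, 2.8282]]
  r_p     = [2.1657, 2.1041]
Written out:
  2.8282 phi_1 + 2.1657 phi_2 = 2.1657
  2.1657 phi_1 + 2.8282 phi_2 = 2.1041
Solve by Cramer's rule:
  det = gamma(0)^2 - gamma(1)^2 = (2.8282)^2 - (2.1657)^2 = 7.99871524 - 4.69025649 = 3.30845875
  phi_hat_1 = [gamma(1) gamma(0) - gamma(1) gamma(2)] / det = [(2.1657)(2.8282) - (2.1657)(2.1041)] / 3.30845875 = 1.56818337 / 3.30845875 = 0.474
  phi_hat_2 = [gamma(0) gamma(2) - gamma(1)^2] / det = [(2.8282)(2.1041) - (2.1657)^2] / 3.30845875 = 1.26055913 / 3.30845875 = 0.381
So phi_hat = [0.4740, 0.3810].
Therefore phi_hat_2 = 0.3810.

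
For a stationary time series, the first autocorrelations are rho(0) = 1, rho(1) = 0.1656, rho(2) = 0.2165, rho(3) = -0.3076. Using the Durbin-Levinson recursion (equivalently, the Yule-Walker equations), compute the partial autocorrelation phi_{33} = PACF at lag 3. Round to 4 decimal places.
\phi_{33} = -0.3940

The PACF at lag k is phi_{kk}, the last component of the solution
to the Yule-Walker system G_k phi = r_k where
  (G_k)_{ij} = rho(|i - j|), (r_k)_i = rho(i), i,j = 1..k.
Equivalently, Durbin-Levinson gives phi_{kk} iteratively:
  phi_{11} = rho(1)
  phi_{kk} = [rho(k) - sum_{j=1..k-1} phi_{k-1,j} rho(k-j)]
            / [1 - sum_{j=1..k-1} phi_{k-1,j} rho(j)],
  phi_{k,j} = phi_{k-1,j} - phi_{kk} phi_{k-1,k-j},  j = 1..k-1.
Step k = 1:
  phi_11 = rho(1) = 0.1656.
Step k = 2:
  phi_22 = [rho(2) - phi_11 rho(1)] / [1 - phi_11 rho(1)] = [0.2165 - (0.1656)(0.1656)] / [1 - (0.1656)(0.1656)]
         = 0.18907664 / 0.97257664 = 0.194408.
  Update: phi_21 = phi_11 - phi_22 phi_11 = 0.1656 - (0.194408)(0.1656) = 0.133406.
Step k = 3:
  phi_33 = [rho(3) - phi_21 rho(2) - phi_22 rho(1)] / [1 - phi_21 rho(1) - phi_22 rho(2)]
    numerator   = -0.3076 - (0.133406)(0.2165) - (0.194408)(0.1656) = -0.36867637
    denominator = 1 - (0.133406)(0.1656) - (0.194408)(0.2165) = 0.93581864
  phi_33 = -0.36867637 / 0.93581864 = -0.394.
Therefore phi_{33} = -0.3940.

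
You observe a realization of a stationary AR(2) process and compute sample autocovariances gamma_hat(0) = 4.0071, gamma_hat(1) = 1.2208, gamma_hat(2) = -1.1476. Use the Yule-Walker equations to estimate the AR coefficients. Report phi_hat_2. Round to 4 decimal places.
\hat\phi_{2} = -0.4180

The Yule-Walker equations for an AR(p) process read, in matrix form,
  Gamma_p phi = r_p,   with   (Gamma_p)_{ij} = gamma(|i - j|),
                       (r_p)_i = gamma(i),   i,j = 1..p.
Substitute the sample gammas (Toeplitz matrix and right-hand side of size 2):
  Gamma_p = [[4.0071, 1.2208], [1.2208, 4.0071]]
  r_p     = [1.2208, -1.1476]
Written out:
  4.0071 phi_1 + 1.2208 phi_2 = 1.2208
  1.2208 phi_1 + 4.0071 phi_2 = -1.1476
Solve by Cramer's rule:
  det = gamma(0)^2 - gamma(1)^2 = (4.0071)^2 - (1.2208)^2 = 16.05685041 - 1.49035264 = 14.56649777
  phi_hat_1 = [gamma(1) gamma(0) - gamma(1) gamma(2)] / det = [(1.2208)(4.0071) - (1.2208)(-1.1476)] / 14.56649777 = 6.29285776 / 14.56649777 = 0.432
  phi_hat_2 = [gamma(0) gamma(2) - gamma(1)^2] / det = [(4.0071)(-1.1476) - (1.2208)^2] / 14.56649777 = -6.0889006 / 14.56649777 = -0.418
So phi_hat = [0.4320, -0.4180].
Therefore phi_hat_2 = -0.4180.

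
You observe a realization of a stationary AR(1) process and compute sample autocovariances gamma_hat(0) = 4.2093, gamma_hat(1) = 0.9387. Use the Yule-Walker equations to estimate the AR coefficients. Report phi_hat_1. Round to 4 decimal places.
\hat\phi_{1} = 0.2230

The Yule-Walker equations for an AR(p) process read, in matrix form,
  Gamma_p phi = r_p,   with   (Gamma_p)_{ij} = gamma(|i - j|),
                       (r_p)_i = gamma(i),   i,j = 1..p.
Substitute the sample gammas (Toeplitz matrix and right-hand side of size 1):
  Gamma_p = [[4.2093]]
  r_p     = [0.9387]
With p = 1 this is the single equation gamma(0) phi_1 = gamma(1):
  phi_hat_1 = gamma(1) / gamma(0) = 0.9387 / 4.2093 = 0.2230.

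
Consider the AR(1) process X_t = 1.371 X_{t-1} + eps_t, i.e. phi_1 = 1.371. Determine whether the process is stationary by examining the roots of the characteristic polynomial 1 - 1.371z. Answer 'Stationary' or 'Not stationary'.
\text{Not stationary}

The AR(p) characteristic polynomial is P(z) = 1 - 1.371z.
Stationarity requires all roots to lie outside the unit circle, i.e. |z| > 1 for every root.
This is linear in z: 1 + (-1.371) z = 0  =>  z = -1/(-1.371) = 0.729395,  |z| = 0.729395.
Moduli of all roots: 0.7294.
All moduli strictly greater than 1? No.
Verdict: Not stationary.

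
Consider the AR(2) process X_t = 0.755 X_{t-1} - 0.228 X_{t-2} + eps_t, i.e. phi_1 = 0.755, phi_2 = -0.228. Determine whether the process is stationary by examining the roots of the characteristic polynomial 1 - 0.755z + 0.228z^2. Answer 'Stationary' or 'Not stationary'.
\text{Stationary}

The AR(p) characteristic polynomial is P(z) = 1 - 0.755z + 0.228z^2.
Stationarity requires all roots to lie outside the unit circle, i.e. |z| > 1 for every root.
Set 1 + (-0.755) z + (0.228) z^2 = 0, i.e. a z^2 + b z + c = 0 with a = 0.228, b = -0.755, c = 1.
Discriminant D = b^2 - 4ac = (-0.755)^2 - 4*(0.228)*1 = 0.570025 - (0.912) = -0.341975.
D < 0, so the roots are the complex-conjugate pair z = (-b +/- i sqrt(-D)) / (2a) = 1.6557 +/- 1.2824i.
For a conjugate pair |z|^2 = z * conj(z) = (product of roots) = c/a = 1/(0.228) = 4.385965, so |z| = sqrt(4.385965) = 2.0943 for both roots.
Moduli of all roots: 2.0943, 2.0943.
All moduli strictly greater than 1? Yes.
Verdict: Stationary.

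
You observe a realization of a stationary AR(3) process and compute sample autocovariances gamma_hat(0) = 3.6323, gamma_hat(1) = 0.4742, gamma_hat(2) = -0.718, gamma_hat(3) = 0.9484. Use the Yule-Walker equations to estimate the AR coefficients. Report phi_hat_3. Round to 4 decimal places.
\hat\phi_{3} = 0.3430

The Yule-Walker equations for an AR(p) process read, in matrix form,
  Gamma_p phi = r_p,   with   (Gamma_p)_{ij} = gamma(|i - j|),
                       (r_p)_i = gamma(i),   i,j = 1..p.
Substitute the sample gammas (Toeplitz matrix and right-hand side of size 3):
  Gamma_p = [[3.6323, 0.4742, -0.718], [0.4742, 3.6323, 0.4742], [-0.718, 0.4742, 3.6323]]
  r_p     = [0.4742, -0.718, 0.9484]
Written out (R1..R3):
  (R1) 3.6323 phi_1 + 0.4742 phi_2 - 0.718 phi_3 = 0.4742
  (R2) 0.4742 phi_1 + 3.6323 phi_2 + 0.4742 phi_3 = -0.718
  (R3) -0.718 phi_1 + 0.4742 phi_2 + 3.6323 phi_3 = 0.9484
Gaussian elimination:
  R2 <- R2 - (0.4742/3.6323) R1 = R2 - (0.130551) R1:  3.570393 phi_2 + 0.567936 phi_3 = -0.779907
  R3 <- R3 - (-0.718/3.6323) R1 = R3 - (-0.197671) R1:  0.567936 phi_2 + 3.490372 phi_3 = 1.042136
  R3 <- R3 - (0.567936/3.570393) R2 = R3 - (0.159068) R2:  3.400032 phi_3 = 1.166194
Back-substitution:
  phi_hat_3 = 1.166194 / 3.400032 = 0.342995
  phi_hat_2 = (-0.779907 - (0.567936)(0.342995)) / 3.570393 = -0.272997
  phi_hat_1 = (0.4742 - (0.4742)(-0.272997) - (-0.718)(0.342995)) / 3.6323 = 0.233991
So phi_hat = [0.2340, -0.2730, 0.3430].
Therefore phi_hat_3 = 0.3430.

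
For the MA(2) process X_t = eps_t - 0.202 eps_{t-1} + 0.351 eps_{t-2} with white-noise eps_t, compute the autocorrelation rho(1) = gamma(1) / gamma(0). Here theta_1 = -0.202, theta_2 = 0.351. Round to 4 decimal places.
\rho(1) = -0.2345

For an MA(q) process with theta_0 = 1, the autocovariance is
  gamma(k) = sigma^2 * sum_{i=0..q-k} theta_i * theta_{i+k},
and rho(k) = gamma(k) / gamma(0). Sigma^2 cancels.
  numerator   = (1)*(-0.202) + (-0.202)*(0.351) = -0.272902.
  denominator = (1)^2 + (-0.202)^2 + (0.351)^2 = 1.164005.
  rho(1) = -0.272902 / 1.164005 = -0.2345.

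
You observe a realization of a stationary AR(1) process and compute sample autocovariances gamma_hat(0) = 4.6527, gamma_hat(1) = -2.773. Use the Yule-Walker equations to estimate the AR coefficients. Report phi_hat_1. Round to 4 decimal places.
\hat\phi_{1} = -0.5960

The Yule-Walker equations for an AR(p) process read, in matrix form,
  Gamma_p phi = r_p,   with   (Gamma_p)_{ij} = gamma(|i - j|),
                       (r_p)_i = gamma(i),   i,j = 1..p.
Substitute the sample gammas (Toeplitz matrix and right-hand side of size 1):
  Gamma_p = [[4.6527]]
  r_p     = [-2.773]
With p = 1 this is the single equation gamma(0) phi_1 = gamma(1):
  phi_hat_1 = gamma(1) / gamma(0) = -2.773 / 4.6527 = -0.5960.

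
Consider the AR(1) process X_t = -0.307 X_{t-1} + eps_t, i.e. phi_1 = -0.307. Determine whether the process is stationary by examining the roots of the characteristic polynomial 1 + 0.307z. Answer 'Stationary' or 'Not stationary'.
\text{Stationary}

The AR(p) characteristic polynomial is P(z) = 1 + 0.307z.
Stationarity requires all roots to lie outside the unit circle, i.e. |z| > 1 for every root.
This is linear in z: 1 + (0.307) z = 0  =>  z = -1/(0.307) = -3.257329,  |z| = 3.257329.
Moduli of all roots: 3.2573.
All moduli strictly greater than 1? Yes.
Verdict: Stationary.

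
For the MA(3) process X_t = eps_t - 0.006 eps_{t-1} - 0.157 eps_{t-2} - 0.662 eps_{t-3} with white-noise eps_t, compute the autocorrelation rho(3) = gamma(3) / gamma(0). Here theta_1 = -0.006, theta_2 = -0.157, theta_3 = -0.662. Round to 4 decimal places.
\rho(3) = -0.4525

For an MA(q) process with theta_0 = 1, the autocovariance is
  gamma(k) = sigma^2 * sum_{i=0..q-k} theta_i * theta_{i+k},
and rho(k) = gamma(k) / gamma(0). Sigma^2 cancels.
  numerator   = (1)*(-0.662) = -0.662.
  denominator = (1)^2 + (-0.006)^2 + (-0.157)^2 + (-0.662)^2 = 1.462929.
  rho(3) = -0.662 / 1.462929 = -0.4525.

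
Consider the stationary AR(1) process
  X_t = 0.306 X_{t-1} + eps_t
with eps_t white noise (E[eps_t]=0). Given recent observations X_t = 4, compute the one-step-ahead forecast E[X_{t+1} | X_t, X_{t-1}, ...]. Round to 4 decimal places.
E[X_{t+1} \mid \mathcal F_t] = 1.2240

For an AR(p) model X_t = c + sum_i phi_i X_{t-i} + eps_t, the
one-step-ahead conditional mean is
  E[X_{t+1} | X_t, ...] = c + sum_i phi_i X_{t+1-i}.
Substitute known values:
  E[X_{t+1} | ...] = (0.306) * (4)
                   = 1.2240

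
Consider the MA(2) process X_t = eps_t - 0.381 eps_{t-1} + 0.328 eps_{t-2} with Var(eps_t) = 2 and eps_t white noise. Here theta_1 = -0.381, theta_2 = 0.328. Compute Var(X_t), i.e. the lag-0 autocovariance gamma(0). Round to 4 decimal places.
\gamma(0) = 2.5055

For an MA(q) process X_t = eps_t + sum_i theta_i eps_{t-i} with
Var(eps_t) = sigma^2, the variance is
  gamma(0) = sigma^2 * (1 + sum_i theta_i^2).
  sum_i theta_i^2 = (-0.381)^2 + (0.328)^2 = 0.145161 + 0.107584 = 0.252745.
  gamma(0) = 2 * (1 + 0.252745) = 2 * 1.252745 = 2.50549, which rounds to 2.5055.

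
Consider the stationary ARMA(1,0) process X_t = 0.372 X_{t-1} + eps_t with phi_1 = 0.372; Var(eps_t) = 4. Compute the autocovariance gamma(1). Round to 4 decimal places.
\gamma(1) = 1.7270

Multiply the model equation by X_{t-k} and take expectations. With theta_0 = psi_0 = 1 and psi_j the MA(infinity) weights, this gives
  gamma(k) - sum_i phi_i gamma(k-i) = c_k,
  c_k = sigma^2 * sum_{j=k..q} theta_j psi_{j-k}   (c_k = 0 for k > q),
using gamma(-m) = gamma(m).
Pure AR (q = 0): c_0 = sigma^2 = 4, c_k = 0 for k >= 1.
Equations for k = 0 and k = 1 (AR order 1):
  gamma(0) = phi_1 gamma(1) + c_0
  gamma(1) = phi_1 gamma(0) + c_1
Substituting the second into the first: gamma(0) (1 - phi_1^2) = c_0 + phi_1 c_1, so
  gamma(0) = c_0 / (1 - phi_1^2) = 4 / (1 - (0.372)^2) = 4 / 0.861616 = 4.642439.
  gamma(1) = phi_1 gamma(0) = (0.372)(4.642439) = 1.726987.
Therefore gamma(1) = 1.7270 (to 4 decimal places).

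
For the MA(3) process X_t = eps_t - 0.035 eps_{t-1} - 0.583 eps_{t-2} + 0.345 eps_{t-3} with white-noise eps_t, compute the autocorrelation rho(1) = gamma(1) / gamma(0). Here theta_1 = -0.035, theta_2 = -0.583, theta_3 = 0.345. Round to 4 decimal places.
\rho(1) = -0.1477

For an MA(q) process with theta_0 = 1, the autocovariance is
  gamma(k) = sigma^2 * sum_{i=0..q-k} theta_i * theta_{i+k},
and rho(k) = gamma(k) / gamma(0). Sigma^2 cancels.
  numerator   = (1)*(-0.035) + (-0.035)*(-0.583) + (-0.583)*(0.345) = -0.21573.
  denominator = (1)^2 + (-0.035)^2 + (-0.583)^2 + (0.345)^2 = 1.460139.
  rho(1) = -0.21573 / 1.460139 = -0.1477.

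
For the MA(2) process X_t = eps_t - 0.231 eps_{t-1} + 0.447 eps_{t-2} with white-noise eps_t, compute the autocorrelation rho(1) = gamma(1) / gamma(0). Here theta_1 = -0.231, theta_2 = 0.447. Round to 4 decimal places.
\rho(1) = -0.2667

For an MA(q) process with theta_0 = 1, the autocovariance is
  gamma(k) = sigma^2 * sum_{i=0..q-k} theta_i * theta_{i+k},
and rho(k) = gamma(k) / gamma(0). Sigma^2 cancels.
  numerator   = (1)*(-0.231) + (-0.231)*(0.447) = -0.334257.
  denominator = (1)^2 + (-0.231)^2 + (0.447)^2 = 1.25317.
  rho(1) = -0.334257 / 1.25317 = -0.2667.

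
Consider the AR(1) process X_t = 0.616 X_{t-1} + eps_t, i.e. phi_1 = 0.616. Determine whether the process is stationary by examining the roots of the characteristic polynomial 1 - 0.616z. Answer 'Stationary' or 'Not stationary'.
\text{Stationary}

The AR(p) characteristic polynomial is P(z) = 1 - 0.616z.
Stationarity requires all roots to lie outside the unit circle, i.e. |z| > 1 for every root.
This is linear in z: 1 + (-0.616) z = 0  =>  z = -1/(-0.616) = 1.623377,  |z| = 1.623377.
Moduli of all roots: 1.6234.
All moduli strictly greater than 1? Yes.
Verdict: Stationary.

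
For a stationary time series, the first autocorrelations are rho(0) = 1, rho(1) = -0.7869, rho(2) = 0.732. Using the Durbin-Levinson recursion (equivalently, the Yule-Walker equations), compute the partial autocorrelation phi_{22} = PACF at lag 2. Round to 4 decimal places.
\phi_{22} = 0.2962

The PACF at lag k is phi_{kk}, the last component of the solution
to the Yule-Walker system G_k phi = r_k where
  (G_k)_{ij} = rho(|i - j|), (r_k)_i = rho(i), i,j = 1..k.
Equivalently, Durbin-Levinson gives phi_{kk} iteratively:
  phi_{11} = rho(1)
  phi_{kk} = [rho(k) - sum_{j=1..k-1} phi_{k-1,j} rho(k-j)]
            / [1 - sum_{j=1..k-1} phi_{k-1,j} rho(j)],
  phi_{k,j} = phi_{k-1,j} - phi_{kk} phi_{k-1,k-j},  j = 1..k-1.
Step k = 1:
  phi_11 = rho(1) = -0.7869.
Step k = 2:
  phi_22 = [rho(2) - phi_11 rho(1)] / [1 - phi_11 rho(1)] = [0.732 - (-0.7869)(-0.7869)] / [1 - (-0.7869)(-0.7869)]
         = 0.11278839 / 0.38078839 = 0.2962.
Therefore phi_{22} = 0.2962.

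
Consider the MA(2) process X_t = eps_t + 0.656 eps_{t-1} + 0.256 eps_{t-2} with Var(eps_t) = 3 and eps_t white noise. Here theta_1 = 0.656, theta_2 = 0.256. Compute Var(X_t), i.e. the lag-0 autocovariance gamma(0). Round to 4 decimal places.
\gamma(0) = 4.4876

For an MA(q) process X_t = eps_t + sum_i theta_i eps_{t-i} with
Var(eps_t) = sigma^2, the variance is
  gamma(0) = sigma^2 * (1 + sum_i theta_i^2).
  sum_i theta_i^2 = (0.656)^2 + (0.256)^2 = 0.430336 + 0.065536 = 0.495872.
  gamma(0) = 3 * (1 + 0.495872) = 3 * 1.495872 = 4.487616, which rounds to 4.4876.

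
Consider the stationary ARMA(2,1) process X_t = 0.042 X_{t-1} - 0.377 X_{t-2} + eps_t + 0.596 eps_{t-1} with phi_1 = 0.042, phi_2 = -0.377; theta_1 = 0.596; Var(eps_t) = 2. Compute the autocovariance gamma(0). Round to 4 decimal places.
\gamma(0) = 3.2473

Multiply the model equation by X_{t-k} and take expectations. With theta_0 = psi_0 = 1 and psi_j the MA(infinity) weights, this gives
  gamma(k) - sum_i phi_i gamma(k-i) = c_k,
  c_k = sigma^2 * sum_{j=k..q} theta_j psi_{j-k}   (c_k = 0 for k > q),
using gamma(-m) = gamma(m).
psi-weights needed (psi_j = theta_j + sum_i phi_i psi_{j-i}):
  psi_1 = theta_1 + phi_1 = 0.596 + (0.042) = 0.638
Right-hand sides:
  c_0 = sigma^2 (1 + theta_1 psi_1) = 2 * (1 + (0.596)(0.638)) = 2 * 1.380248 = 2.760496
  c_1 = sigma^2 theta_1 = 2 * (0.596) = 1.192
  c_2 = 0
Equations for k = 0, 1, 2 (AR order 2, c_2 = 0):
  (E0) gamma(0) = phi_1 gamma(1) + phi_2 gamma(2) + c_0
  (E1) gamma(1) = phi_1 gamma(0) + phi_2 gamma(1) + c_1
  (E2) gamma(2) = phi_1 gamma(1) + phi_2 gamma(0)
From (E1): gamma(1) = A gamma(0) + B with
  A = phi_1 / (1 - phi_2) = 0.042 / 1.377 = 0.030501,   B = c_1 / (1 - phi_2) = 1.192 / 1.377 = 0.86565.
Insert (E2) into (E0): gamma(0) (1 - phi_2^2) = phi_1 (1 + phi_2) gamma(1) + c_0.
  phi_1 (1 + phi_2) = (0.042)(0.623) = 0.026166,   1 - phi_2^2 = 0.857871.
Replace gamma(1) by A gamma(0) + B and collect gamma(0):
  gamma(0) [0.857871 - (0.026166)(0.030501)] = (0.026166)(0.86565) + 2.760496
  gamma(0) * 0.857073 = 2.783147
  gamma(0) = 2.783147 / 0.857073 = 3.247269.
Therefore gamma(0) = 3.2473 (to 4 decimal places).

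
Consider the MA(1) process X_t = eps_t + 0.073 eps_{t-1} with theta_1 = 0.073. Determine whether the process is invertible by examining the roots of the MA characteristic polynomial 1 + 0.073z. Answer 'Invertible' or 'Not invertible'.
\text{Invertible}

The MA(q) characteristic polynomial is P(z) = 1 + 0.073z.
Invertibility requires all roots to lie outside the unit circle, i.e. |z| > 1 for every root.
This is linear in z: 1 + (0.073) z = 0  =>  z = -1/(0.073) = -13.69863,  |z| = 13.69863.
Moduli of all roots: 13.6986.
All moduli strictly greater than 1? Yes.
Verdict: Invertible.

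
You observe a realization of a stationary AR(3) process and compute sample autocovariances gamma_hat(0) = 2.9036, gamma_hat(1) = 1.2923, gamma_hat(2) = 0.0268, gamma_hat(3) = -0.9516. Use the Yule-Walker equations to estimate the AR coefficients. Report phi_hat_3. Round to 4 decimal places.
\hat\phi_{3} = -0.3010

The Yule-Walker equations for an AR(p) process read, in matrix form,
  Gamma_p phi = r_p,   with   (Gamma_p)_{ij} = gamma(|i - j|),
                       (r_p)_i = gamma(i),   i,j = 1..p.
Substitute the sample gammas (Toeplitz matrix and right-hand side of size 3):
  Gamma_p = [[2.9036, 1.2923, 0.0268], [1.2923, 2.9036, 1.2923], [0.0268, 1.2923, 2.9036]]
  r_p     = [1.2923, 0.0268, -0.9516]
Written out (R1..R3):
  (R1) 2.9036 phi_1 + 1.2923 phi_2 + 0.0268 phi_3 = 1.2923
  (R2) 1.2923 phi_1 + 2.9036 phi_2 + 1.2923 phi_3 = 0.0268
  (R3) 0.0268 phi_1 + 1.2923 phi_2 + 2.9036 phi_3 = -0.9516
Gaussian elimination:
  R2 <- R2 - (1.2923/2.9036) R1 = R2 - (0.445068) R1:  2.328438 phi_2 + 1.280372 phi_3 = -0.548362
  R3 <- R3 - (0.0268/2.9036) R1 = R3 - (0.00923) R1:  1.280372 phi_2 + 2.903353 phi_3 = -0.963528
  R3 <- R3 - (1.280372/2.328438) R2 = R3 - (0.549885) R2:  2.199296 phi_3 = -0.661992
Back-substitution:
  phi_hat_3 = -0.661992 / 2.199296 = -0.301002
  phi_hat_2 = (-0.548362 - (1.280372)(-0.301002)) / 2.328438 = -0.06999
  phi_hat_1 = (1.2923 - (1.2923)(-0.06999) - (0.0268)(-0.301002)) / 2.9036 = 0.478997
So phi_hat = [0.4790, -0.0700, -0.3010].
Therefore phi_hat_3 = -0.3010.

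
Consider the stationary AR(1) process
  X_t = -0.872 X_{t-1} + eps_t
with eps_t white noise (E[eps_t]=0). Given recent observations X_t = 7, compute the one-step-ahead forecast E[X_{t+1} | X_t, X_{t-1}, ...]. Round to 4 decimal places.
E[X_{t+1} \mid \mathcal F_t] = -6.1040

For an AR(p) model X_t = c + sum_i phi_i X_{t-i} + eps_t, the
one-step-ahead conditional mean is
  E[X_{t+1} | X_t, ...] = c + sum_i phi_i X_{t+1-i}.
Substitute known values:
  E[X_{t+1} | ...] = (-0.872) * (7)
                   = -6.1040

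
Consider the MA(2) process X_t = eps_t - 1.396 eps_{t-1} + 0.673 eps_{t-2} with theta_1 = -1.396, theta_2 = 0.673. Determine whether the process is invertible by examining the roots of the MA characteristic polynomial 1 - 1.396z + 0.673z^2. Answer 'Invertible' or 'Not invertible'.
\text{Invertible}

The MA(q) characteristic polynomial is P(z) = 1 - 1.396z + 0.673z^2.
Invertibility requires all roots to lie outside the unit circle, i.e. |z| > 1 for every root.
Set 1 + (-1.396) z + (0.673) z^2 = 0, i.e. a z^2 + b z + c = 0 with a = 0.673, b = -1.396, c = 1.
Discriminant D = b^2 - 4ac = (-1.396)^2 - 4*(0.673)*1 = 1.948816 - (2.692) = -0.743184.
D < 0, so the roots are the complex-conjugate pair z = (-b +/- i sqrt(-D)) / (2a) = 1.0371 +/- 0.6405i.
For a conjugate pair |z|^2 = z * conj(z) = (product of roots) = c/a = 1/(0.673) = 1.485884, so |z| = sqrt(1.485884) = 1.219 for both roots.
Moduli of all roots: 1.2190, 1.2190.
All moduli strictly greater than 1? Yes.
Verdict: Invertible.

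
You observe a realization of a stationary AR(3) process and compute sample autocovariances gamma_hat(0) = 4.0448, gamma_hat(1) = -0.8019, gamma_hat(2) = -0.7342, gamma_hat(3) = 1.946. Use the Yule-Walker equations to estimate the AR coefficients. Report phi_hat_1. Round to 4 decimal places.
\hat\phi_{1} = -0.1450

The Yule-Walker equations for an AR(p) process read, in matrix form,
  Gamma_p phi = r_p,   with   (Gamma_p)_{ij} = gamma(|i - j|),
                       (r_p)_i = gamma(i),   i,j = 1..p.
Substitute the sample gammas (Toeplitz matrix and right-hand side of size 3):
  Gamma_p = [[4.0448, -0.8019, -0.7342], [-0.8019, 4.0448, -0.8019], [-0.7342, -0.8019, 4.0448]]
  r_p     = [-0.8019, -0.7342, 1.946]
Written out (R1..R3):
  (R1) 4.0448 phi_1 - 0.8019 phi_2 - 0.7342 phi_3 = -0.8019
  (R2) -0.8019 phi_1 + 4.0448 phi_2 - 0.8019 phi_3 = -0.7342
  (R3) -0.7342 phi_1 - 0.8019 phi_2 + 4.0448 phi_3 = 1.946
Gaussian elimination:
  R2 <- R2 - (-0.8019/4.0448) R1 = R2 - (-0.198255) R1:  3.88582 phi_2 - 0.947458 phi_3 = -0.89318
  R3 <- R3 - (-0.7342/4.0448) R1 = R3 - (-0.181517) R1:  -0.947458 phi_2 + 3.91153 phi_3 = 1.800442
  R3 <- R3 - (-0.947458/3.88582) R2 = R3 - (-0.243825) R2:  3.680517 phi_3 = 1.582662
Back-substitution:
  phi_hat_3 = 1.582662 / 3.680517 = 0.430011
  phi_hat_2 = (-0.89318 - (-0.947458)(0.430011)) / 3.88582 = -0.125009
  phi_hat_1 = (-0.8019 - (-0.8019)(-0.125009) - (-0.7342)(0.430011)) / 4.0448 = -0.144984
So phi_hat = [-0.1450, -0.1250, 0.4300].
Therefore phi_hat_1 = -0.1450.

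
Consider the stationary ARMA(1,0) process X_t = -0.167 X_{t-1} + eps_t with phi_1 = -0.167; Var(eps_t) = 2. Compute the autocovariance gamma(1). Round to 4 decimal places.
\gamma(1) = -0.3436

Multiply the model equation by X_{t-k} and take expectations. With theta_0 = psi_0 = 1 and psi_j the MA(infinity) weights, this gives
  gamma(k) - sum_i phi_i gamma(k-i) = c_k,
  c_k = sigma^2 * sum_{j=k..q} theta_j psi_{j-k}   (c_k = 0 for k > q),
using gamma(-m) = gamma(m).
Pure AR (q = 0): c_0 = sigma^2 = 2, c_k = 0 for k >= 1.
Equations for k = 0 and k = 1 (AR order 1):
  gamma(0) = phi_1 gamma(1) + c_0
  gamma(1) = phi_1 gamma(0) + c_1
Substituting the second into the first: gamma(0) (1 - phi_1^2) = c_0 + phi_1 c_1, so
  gamma(0) = c_0 / (1 - phi_1^2) = 2 / (1 - (-0.167)^2) = 2 / 0.972111 = 2.057378.
  gamma(1) = phi_1 gamma(0) = (-0.167)(2.057378) = -0.343582.
Therefore gamma(1) = -0.3436 (to 4 decimal places).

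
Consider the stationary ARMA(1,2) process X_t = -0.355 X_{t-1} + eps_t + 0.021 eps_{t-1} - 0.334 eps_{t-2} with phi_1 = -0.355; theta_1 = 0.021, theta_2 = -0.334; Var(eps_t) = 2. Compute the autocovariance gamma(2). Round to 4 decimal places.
\gamma(2) = -0.4686

Multiply the model equation by X_{t-k} and take expectations. With theta_0 = psi_0 = 1 and psi_j the MA(infinity) weights, this gives
  gamma(k) - sum_i phi_i gamma(k-i) = c_k,
  c_k = sigma^2 * sum_{j=k..q} theta_j psi_{j-k}   (c_k = 0 for k > q),
using gamma(-m) = gamma(m).
psi-weights needed (psi_j = theta_j + sum_i phi_i psi_{j-i}):
  psi_1 = theta_1 + phi_1 = 0.021 + (-0.355) = -0.334
  psi_2 = theta_2 + phi_1 psi_1 = -0.334 + (-0.355)(-0.334) = -0.21543
Right-hand sides:
  c_0 = sigma^2 (1 + theta_1 psi_1 + theta_2 psi_2) = 2 * (1 + (0.021)(-0.334) + (-0.334)(-0.21543)) = 2 * 1.06494 = 2.129879
  c_1 = sigma^2 (theta_1 + theta_2 psi_1) = 2 * (0.021 + (-0.334)(-0.334)) = 0.265112
  c_2 = sigma^2 theta_2 = 2 * (-0.334) = -0.668
Equations for k = 0 and k = 1 (AR order 1):
  gamma(0) = phi_1 gamma(1) + c_0
  gamma(1) = phi_1 gamma(0) + c_1
Substituting the second into the first: gamma(0) (1 - phi_1^2) = c_0 + phi_1 c_1, so
  gamma(0) = (c_0 + phi_1 c_1) / (1 - phi_1^2) = (2.129879 + (-0.355)(0.265112)) / (1 - (-0.355)^2) = 2.035764 / 0.873975 = 2.329317.
  gamma(1) = phi_1 gamma(0) + c_1 = (-0.355)(2.329317) + (0.265112) = -0.561795.
For k = 2: gamma(2) = phi_1 gamma(1) + c_2
  = (-0.355)(-0.561795) + (-0.668) = -0.468563.
Therefore gamma(2) = -0.4686 (to 4 decimal places).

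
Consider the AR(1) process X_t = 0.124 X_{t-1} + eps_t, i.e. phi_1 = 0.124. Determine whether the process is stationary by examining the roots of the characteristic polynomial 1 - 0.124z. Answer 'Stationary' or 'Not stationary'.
\text{Stationary}

The AR(p) characteristic polynomial is P(z) = 1 - 0.124z.
Stationarity requires all roots to lie outside the unit circle, i.e. |z| > 1 for every root.
This is linear in z: 1 + (-0.124) z = 0  =>  z = -1/(-0.124) = 8.064516,  |z| = 8.064516.
Moduli of all roots: 8.0645.
All moduli strictly greater than 1? Yes.
Verdict: Stationary.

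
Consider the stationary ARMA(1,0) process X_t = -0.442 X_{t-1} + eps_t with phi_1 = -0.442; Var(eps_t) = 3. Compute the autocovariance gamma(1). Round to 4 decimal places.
\gamma(1) = -1.6480

Multiply the model equation by X_{t-k} and take expectations. With theta_0 = psi_0 = 1 and psi_j the MA(infinity) weights, this gives
  gamma(k) - sum_i phi_i gamma(k-i) = c_k,
  c_k = sigma^2 * sum_{j=k..q} theta_j psi_{j-k}   (c_k = 0 for k > q),
using gamma(-m) = gamma(m).
Pure AR (q = 0): c_0 = sigma^2 = 3, c_k = 0 for k >= 1.
Equations for k = 0 and k = 1 (AR order 1):
  gamma(0) = phi_1 gamma(1) + c_0
  gamma(1) = phi_1 gamma(0) + c_1
Substituting the second into the first: gamma(0) (1 - phi_1^2) = c_0 + phi_1 c_1, so
  gamma(0) = c_0 / (1 - phi_1^2) = 3 / (1 - (-0.442)^2) = 3 / 0.804636 = 3.728394.
  gamma(1) = phi_1 gamma(0) = (-0.442)(3.728394) = -1.64795.
Therefore gamma(1) = -1.6480 (to 4 decimal places).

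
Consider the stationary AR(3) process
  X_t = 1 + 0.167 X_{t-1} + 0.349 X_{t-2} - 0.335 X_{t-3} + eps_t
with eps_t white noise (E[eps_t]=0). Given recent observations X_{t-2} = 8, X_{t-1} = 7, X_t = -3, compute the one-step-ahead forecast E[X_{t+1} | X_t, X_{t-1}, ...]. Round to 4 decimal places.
E[X_{t+1} \mid \mathcal F_t] = 0.2620

For an AR(p) model X_t = c + sum_i phi_i X_{t-i} + eps_t, the
one-step-ahead conditional mean is
  E[X_{t+1} | X_t, ...] = c + sum_i phi_i X_{t+1-i}.
Substitute known values:
  E[X_{t+1} | ...] = 1 + (0.167) * (-3) + (0.349) * (7) + (-0.335) * (8)
                   = 0.2620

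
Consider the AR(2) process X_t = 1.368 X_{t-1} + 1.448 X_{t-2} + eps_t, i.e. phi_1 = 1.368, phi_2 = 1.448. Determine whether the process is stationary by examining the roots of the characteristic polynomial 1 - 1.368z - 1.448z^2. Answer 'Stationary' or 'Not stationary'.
\text{Not stationary}

The AR(p) characteristic polynomial is P(z) = 1 - 1.368z - 1.448z^2.
Stationarity requires all roots to lie outside the unit circle, i.e. |z| > 1 for every root.
Set 1 + (-1.368) z + (-1.448) z^2 = 0, i.e. a z^2 + b z + c = 0 with a = -1.448, b = -1.368, c = 1.
Discriminant D = b^2 - 4ac = (-1.368)^2 - 4*(-1.448)*1 = 1.871424 - (-5.792) = 7.663424.
D >= 0, so the roots are real: z = (-b +/- sqrt(D)) / (2a) = (1.368 +/- 2.768289) / (-2.896).
  z_1 = (1.368 + 2.768289) / (-2.896) = -1.4283,   |z_1| = 1.4283.
  z_2 = (1.368 - 2.768289) / (-2.896) = 0.4835,   |z_2| = 0.4835.
Moduli of all roots: 1.4283, 0.4835.
All moduli strictly greater than 1? No.
Verdict: Not stationary.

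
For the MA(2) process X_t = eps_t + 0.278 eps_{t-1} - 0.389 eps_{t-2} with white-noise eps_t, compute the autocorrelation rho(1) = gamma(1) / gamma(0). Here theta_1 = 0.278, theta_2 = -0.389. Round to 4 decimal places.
\rho(1) = 0.1383

For an MA(q) process with theta_0 = 1, the autocovariance is
  gamma(k) = sigma^2 * sum_{i=0..q-k} theta_i * theta_{i+k},
and rho(k) = gamma(k) / gamma(0). Sigma^2 cancels.
  numerator   = (1)*(0.278) + (0.278)*(-0.389) = 0.169858.
  denominator = (1)^2 + (0.278)^2 + (-0.389)^2 = 1.228605.
  rho(1) = 0.169858 / 1.228605 = 0.1383.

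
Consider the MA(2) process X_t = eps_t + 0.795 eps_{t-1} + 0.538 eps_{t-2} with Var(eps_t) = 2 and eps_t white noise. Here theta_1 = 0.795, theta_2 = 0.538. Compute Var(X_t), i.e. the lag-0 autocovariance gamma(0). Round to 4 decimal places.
\gamma(0) = 3.8429

For an MA(q) process X_t = eps_t + sum_i theta_i eps_{t-i} with
Var(eps_t) = sigma^2, the variance is
  gamma(0) = sigma^2 * (1 + sum_i theta_i^2).
  sum_i theta_i^2 = (0.795)^2 + (0.538)^2 = 0.632025 + 0.289444 = 0.921469.
  gamma(0) = 2 * (1 + 0.921469) = 2 * 1.921469 = 3.842938, which rounds to 3.8429.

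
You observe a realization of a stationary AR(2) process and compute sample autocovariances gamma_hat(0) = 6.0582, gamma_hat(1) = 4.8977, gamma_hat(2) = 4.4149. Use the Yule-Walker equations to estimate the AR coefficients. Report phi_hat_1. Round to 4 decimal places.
\hat\phi_{1} = 0.6330

The Yule-Walker equations for an AR(p) process read, in matrix form,
  Gamma_p phi = r_p,   with   (Gamma_p)_{ij} = gamma(|i - j|),
                       (r_p)_i = gamma(i),   i,j = 1..p.
Substitute the sample gammas (Toeplitz matrix and right-hand side of size 2):
  Gamma_p = [[6.0582, 4.8977], [4.8977, 6.0582]]
  r_p     = [4.8977, 4.4149]
Written out:
  6.0582 phi_1 + 4.8977 phi_2 = 4.8977
  4.8977 phi_1 + 6.0582 phi_2 = 4.4149
Solve by Cramer's rule:
  det = gamma(0)^2 - gamma(1)^2 = (6.0582)^2 - (4.8977)^2 = 36.70178724 - 23.98746529 = 12.71432195
  phi_hat_1 = [gamma(1) gamma(0) - gamma(1) gamma(2)] / det = [(4.8977)(6.0582) - (4.8977)(4.4149)] / 12.71432195 = 8.04839041 / 12.71432195 = 0.633
  phi_hat_2 = [gamma(0) gamma(2) - gamma(1)^2] / det = [(6.0582)(4.4149) - (4.8977)^2] / 12.71432195 = 2.75888189 / 12.71432195 = 0.217
So phi_hat = [0.6330, 0.2170].
Therefore phi_hat_1 = 0.6330.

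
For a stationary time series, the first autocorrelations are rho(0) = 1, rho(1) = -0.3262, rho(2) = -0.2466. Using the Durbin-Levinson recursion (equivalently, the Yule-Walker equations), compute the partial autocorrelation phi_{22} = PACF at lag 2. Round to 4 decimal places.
\phi_{22} = -0.3950

The PACF at lag k is phi_{kk}, the last component of the solution
to the Yule-Walker system G_k phi = r_k where
  (G_k)_{ij} = rho(|i - j|), (r_k)_i = rho(i), i,j = 1..k.
Equivalently, Durbin-Levinson gives phi_{kk} iteratively:
  phi_{11} = rho(1)
  phi_{kk} = [rho(k) - sum_{j=1..k-1} phi_{k-1,j} rho(k-j)]
            / [1 - sum_{j=1..k-1} phi_{k-1,j} rho(j)],
  phi_{k,j} = phi_{k-1,j} - phi_{kk} phi_{k-1,k-j},  j = 1..k-1.
Step k = 1:
  phi_11 = rho(1) = -0.3262.
Step k = 2:
  phi_22 = [rho(2) - phi_11 rho(1)] / [1 - phi_11 rho(1)] = [-0.2466 - (-0.3262)(-0.3262)] / [1 - (-0.3262)(-0.3262)]
         = -0.35300644 / 0.89359356 = -0.395.
Therefore phi_{22} = -0.3950.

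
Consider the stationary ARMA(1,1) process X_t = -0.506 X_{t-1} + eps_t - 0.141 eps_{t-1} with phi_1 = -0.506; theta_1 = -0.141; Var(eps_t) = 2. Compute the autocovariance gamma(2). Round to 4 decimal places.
\gamma(2) = 0.9429

Multiply the model equation by X_{t-k} and take expectations. With theta_0 = psi_0 = 1 and psi_j the MA(infinity) weights, this gives
  gamma(k) - sum_i phi_i gamma(k-i) = c_k,
  c_k = sigma^2 * sum_{j=k..q} theta_j psi_{j-k}   (c_k = 0 for k > q),
using gamma(-m) = gamma(m).
psi-weights needed (psi_j = theta_j + sum_i phi_i psi_{j-i}):
  psi_1 = theta_1 + phi_1 = -0.141 + (-0.506) = -0.647
Right-hand sides:
  c_0 = sigma^2 (1 + theta_1 psi_1) = 2 * (1 + (-0.141)(-0.647)) = 2 * 1.091227 = 2.182454
  c_1 = sigma^2 theta_1 = 2 * (-0.141) = -0.282
  c_2 = 0
Equations for k = 0 and k = 1 (AR order 1):
  gamma(0) = phi_1 gamma(1) + c_0
  gamma(1) = phi_1 gamma(0) + c_1
Substituting the second into the first: gamma(0) (1 - phi_1^2) = c_0 + phi_1 c_1, so
  gamma(0) = (c_0 + phi_1 c_1) / (1 - phi_1^2) = (2.182454 + (-0.506)(-0.282)) / (1 - (-0.506)^2) = 2.325146 / 0.743964 = 3.125347.
  gamma(1) = phi_1 gamma(0) + c_1 = (-0.506)(3.125347) + (-0.282) = -1.863426.
For k = 2 (> q): gamma(2) = phi_1 gamma(1) = (-0.506)(-1.863426) = 0.942893.
Therefore gamma(2) = 0.9429 (to 4 decimal places).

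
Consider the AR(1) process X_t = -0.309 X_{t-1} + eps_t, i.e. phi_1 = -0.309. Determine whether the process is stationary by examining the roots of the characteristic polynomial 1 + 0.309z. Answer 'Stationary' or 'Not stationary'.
\text{Stationary}

The AR(p) characteristic polynomial is P(z) = 1 + 0.309z.
Stationarity requires all roots to lie outside the unit circle, i.e. |z| > 1 for every root.
This is linear in z: 1 + (0.309) z = 0  =>  z = -1/(0.309) = -3.236246,  |z| = 3.236246.
Moduli of all roots: 3.2362.
All moduli strictly greater than 1? Yes.
Verdict: Stationary.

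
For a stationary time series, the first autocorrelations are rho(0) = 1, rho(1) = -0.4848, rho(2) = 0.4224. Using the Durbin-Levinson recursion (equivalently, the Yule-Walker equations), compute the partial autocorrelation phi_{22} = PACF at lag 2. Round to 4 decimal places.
\phi_{22} = 0.2449

The PACF at lag k is phi_{kk}, the last component of the solution
to the Yule-Walker system G_k phi = r_k where
  (G_k)_{ij} = rho(|i - j|), (r_k)_i = rho(i), i,j = 1..k.
Equivalently, Durbin-Levinson gives phi_{kk} iteratively:
  phi_{11} = rho(1)
  phi_{kk} = [rho(k) - sum_{j=1..k-1} phi_{k-1,j} rho(k-j)]
            / [1 - sum_{j=1..k-1} phi_{k-1,j} rho(j)],
  phi_{k,j} = phi_{k-1,j} - phi_{kk} phi_{k-1,k-j},  j = 1..k-1.
Step k = 1:
  phi_11 = rho(1) = -0.4848.
Step k = 2:
  phi_22 = [rho(2) - phi_11 rho(1)] / [1 - phi_11 rho(1)] = [0.4224 - (-0.4848)(-0.4848)] / [1 - (-0.4848)(-0.4848)]
         = 0.18736896 / 0.76496896 = 0.2449.
Therefore phi_{22} = 0.2449.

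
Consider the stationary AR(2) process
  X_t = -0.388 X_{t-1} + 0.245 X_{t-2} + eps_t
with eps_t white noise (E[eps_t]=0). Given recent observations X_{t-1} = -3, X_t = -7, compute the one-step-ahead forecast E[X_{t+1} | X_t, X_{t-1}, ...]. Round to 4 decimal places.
E[X_{t+1} \mid \mathcal F_t] = 1.9810

For an AR(p) model X_t = c + sum_i phi_i X_{t-i} + eps_t, the
one-step-ahead conditional mean is
  E[X_{t+1} | X_t, ...] = c + sum_i phi_i X_{t+1-i}.
Substitute known values:
  E[X_{t+1} | ...] = (-0.388) * (-7) + (0.245) * (-3)
                   = 1.9810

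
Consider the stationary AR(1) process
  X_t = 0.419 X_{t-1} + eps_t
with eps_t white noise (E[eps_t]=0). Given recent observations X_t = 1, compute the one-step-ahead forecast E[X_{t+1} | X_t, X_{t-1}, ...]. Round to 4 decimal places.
E[X_{t+1} \mid \mathcal F_t] = 0.4190

For an AR(p) model X_t = c + sum_i phi_i X_{t-i} + eps_t, the
one-step-ahead conditional mean is
  E[X_{t+1} | X_t, ...] = c + sum_i phi_i X_{t+1-i}.
Substitute known values:
  E[X_{t+1} | ...] = (0.419) * (1)
                   = 0.4190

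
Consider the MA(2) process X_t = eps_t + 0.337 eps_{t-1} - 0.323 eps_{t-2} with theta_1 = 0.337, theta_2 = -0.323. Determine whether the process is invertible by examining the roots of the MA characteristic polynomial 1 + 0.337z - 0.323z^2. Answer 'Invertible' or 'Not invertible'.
\text{Invertible}

The MA(q) characteristic polynomial is P(z) = 1 + 0.337z - 0.323z^2.
Invertibility requires all roots to lie outside the unit circle, i.e. |z| > 1 for every root.
Set 1 + (0.337) z + (-0.323) z^2 = 0, i.e. a z^2 + b z + c = 0 with a = -0.323, b = 0.337, c = 1.
Discriminant D = b^2 - 4ac = (0.337)^2 - 4*(-0.323)*1 = 0.113569 - (-1.292) = 1.405569.
D >= 0, so the roots are real: z = (-b +/- sqrt(D)) / (2a) = (-0.337 +/- 1.185567) / (-0.646).
  z_1 = (-0.337 + 1.185567) / (-0.646) = -1.3136,   |z_1| = 1.3136.
  z_2 = (-0.337 - 1.185567) / (-0.646) = 2.3569,   |z_2| = 2.3569.
Moduli of all roots: 1.3136, 2.3569.
All moduli strictly greater than 1? Yes.
Verdict: Invertible.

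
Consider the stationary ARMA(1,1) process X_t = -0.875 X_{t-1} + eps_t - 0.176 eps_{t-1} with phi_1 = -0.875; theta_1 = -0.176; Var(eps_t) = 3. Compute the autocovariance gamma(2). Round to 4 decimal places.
\gamma(2) = 13.5840

Multiply the model equation by X_{t-k} and take expectations. With theta_0 = psi_0 = 1 and psi_j the MA(infinity) weights, this gives
  gamma(k) - sum_i phi_i gamma(k-i) = c_k,
  c_k = sigma^2 * sum_{j=k..q} theta_j psi_{j-k}   (c_k = 0 for k > q),
using gamma(-m) = gamma(m).
psi-weights needed (psi_j = theta_j + sum_i phi_i psi_{j-i}):
  psi_1 = theta_1 + phi_1 = -0.176 + (-0.875) = -1.051
Right-hand sides:
  c_0 = sigma^2 (1 + theta_1 psi_1) = 3 * (1 + (-0.176)(-1.051)) = 3 * 1.184976 = 3.554928
  c_1 = sigma^2 theta_1 = 3 * (-0.176) = -0.528
  c_2 = 0
Equations for k = 0 and k = 1 (AR order 1):
  gamma(0) = phi_1 gamma(1) + c_0
  gamma(1) = phi_1 gamma(0) + c_1
Substituting the second into the first: gamma(0) (1 - phi_1^2) = c_0 + phi_1 c_1, so
  gamma(0) = (c_0 + phi_1 c_1) / (1 - phi_1^2) = (3.554928 + (-0.875)(-0.528)) / (1 - (-0.875)^2) = 4.016928 / 0.234375 = 17.138893.
  gamma(1) = phi_1 gamma(0) + c_1 = (-0.875)(17.138893) + (-0.528) = -15.524531.
For k = 2 (> q): gamma(2) = phi_1 gamma(1) = (-0.875)(-15.524531) = 13.583965.
Therefore gamma(2) = 13.5840 (to 4 decimal places).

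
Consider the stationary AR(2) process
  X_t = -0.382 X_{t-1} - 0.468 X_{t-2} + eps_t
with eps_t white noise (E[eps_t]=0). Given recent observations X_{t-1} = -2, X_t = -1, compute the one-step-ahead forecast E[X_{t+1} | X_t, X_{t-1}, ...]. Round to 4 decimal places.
E[X_{t+1} \mid \mathcal F_t] = 1.3180

For an AR(p) model X_t = c + sum_i phi_i X_{t-i} + eps_t, the
one-step-ahead conditional mean is
  E[X_{t+1} | X_t, ...] = c + sum_i phi_i X_{t+1-i}.
Substitute known values:
  E[X_{t+1} | ...] = (-0.382) * (-1) + (-0.468) * (-2)
                   = 1.3180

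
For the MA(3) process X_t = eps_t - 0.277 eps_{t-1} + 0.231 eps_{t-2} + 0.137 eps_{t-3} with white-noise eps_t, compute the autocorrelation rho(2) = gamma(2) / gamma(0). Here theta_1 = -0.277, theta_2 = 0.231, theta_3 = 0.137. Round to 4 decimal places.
\rho(2) = 0.1680

For an MA(q) process with theta_0 = 1, the autocovariance is
  gamma(k) = sigma^2 * sum_{i=0..q-k} theta_i * theta_{i+k},
and rho(k) = gamma(k) / gamma(0). Sigma^2 cancels.
  numerator   = (1)*(0.231) + (-0.277)*(0.137) = 0.193051.
  denominator = (1)^2 + (-0.277)^2 + (0.231)^2 + (0.137)^2 = 1.148859.
  rho(2) = 0.193051 / 1.148859 = 0.1680.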